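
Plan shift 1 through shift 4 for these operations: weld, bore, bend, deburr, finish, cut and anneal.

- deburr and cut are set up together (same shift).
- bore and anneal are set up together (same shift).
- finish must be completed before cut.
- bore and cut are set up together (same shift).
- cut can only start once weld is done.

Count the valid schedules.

Splitting on weld: it can be shift 1 (24), shift 2 (20), shift 3 (12). Listing each branch's schedules as (bore, bend, deburr, finish, cut, anneal) by shift number:
weld=shift 1: (2,1,2,1,2,2) (2,2,2,1,2,2) (2,3,2,1,2,2) (2,4,2,1,2,2) (3,1,3,1,3,3) (3,1,3,2,3,3) (3,2,3,1,3,3) (3,2,3,2,3,3) (3,3,3,1,3,3) (3,3,3,2,3,3) (3,4,3,1,3,3) (3,4,3,2,3,3) (4,1,4,1,4,4) (4,1,4,2,4,4) (4,1,4,3,4,4) (4,2,4,1,4,4) (4,2,4,2,4,4) (4,2,4,3,4,4) (4,3,4,1,4,4) (4,3,4,2,4,4) (4,3,4,3,4,4) (4,4,4,1,4,4) (4,4,4,2,4,4) (4,4,4,3,4,4) — 24.
weld=shift 2: (3,1,3,1,3,3) (3,1,3,2,3,3) (3,2,3,1,3,3) (3,2,3,2,3,3) (3,3,3,1,3,3) (3,3,3,2,3,3) (3,4,3,1,3,3) (3,4,3,2,3,3) (4,1,4,1,4,4) (4,1,4,2,4,4) (4,1,4,3,4,4) (4,2,4,1,4,4) (4,2,4,2,4,4) (4,2,4,3,4,4) (4,3,4,1,4,4) (4,3,4,2,4,4) (4,3,4,3,4,4) (4,4,4,1,4,4) (4,4,4,2,4,4) (4,4,4,3,4,4) — 20.
weld=shift 3: (4,1,4,1,4,4) (4,1,4,2,4,4) (4,1,4,3,4,4) (4,2,4,1,4,4) (4,2,4,2,4,4) (4,2,4,3,4,4) (4,3,4,1,4,4) (4,3,4,2,4,4) (4,3,4,3,4,4) (4,4,4,1,4,4) (4,4,4,2,4,4) (4,4,4,3,4,4) — 12.
Summing: 24 + 20 + 12 = 56.

56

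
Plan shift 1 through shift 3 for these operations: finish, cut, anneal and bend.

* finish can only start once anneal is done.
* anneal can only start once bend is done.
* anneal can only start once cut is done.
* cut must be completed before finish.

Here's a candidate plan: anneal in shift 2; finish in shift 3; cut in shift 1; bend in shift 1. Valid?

cut must be completed before finish — holds.
anneal can only start once cut is done — holds.
finish can only start once anneal is done — holds.
anneal can only start once bend is done — holds.

Yes, all constraints hold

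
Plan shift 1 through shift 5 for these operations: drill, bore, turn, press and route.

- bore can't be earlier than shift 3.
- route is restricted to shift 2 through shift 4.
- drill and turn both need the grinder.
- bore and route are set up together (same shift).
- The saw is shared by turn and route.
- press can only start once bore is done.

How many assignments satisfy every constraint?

Splitting on drill: it can be shift 1 (9), shift 2 (9), shift 3 (11), shift 4 (10), shift 5 (9). Listing each branch's schedules as (bore, turn, press, route) by shift number:
drill=shift 1: (3,2,4,3) (3,2,5,3) (3,4,4,3) (3,4,5,3) (3,5,4,3) (3,5,5,3) (4,2,5,4) (4,3,5,4) (4,5,5,4) — 9.
drill=shift 2: (3,1,4,3) (3,1,5,3) (3,4,4,3) (3,4,5,3) (3,5,4,3) (3,5,5,3) (4,1,5,4) (4,3,5,4) (4,5,5,4) — 9.
drill=shift 3: (3,1,4,3) (3,1,5,3) (3,2,4,3) (3,2,5,3) (3,4,4,3) (3,4,5,3) (3,5,4,3) (3,5,5,3) (4,1,5,4) (4,2,5,4) (4,5,5,4) — 11.
drill=shift 4: (3,1,4,3) (3,1,5,3) (3,2,4,3) (3,2,5,3) (3,5,4,3) (3,5,5,3) (4,1,5,4) (4,2,5,4) (4,3,5,4) (4,5,5,4) — 10.
drill=shift 5: (3,1,4,3) (3,1,5,3) (3,2,4,3) (3,2,5,3) (3,4,4,3) (3,4,5,3) (4,1,5,4) (4,2,5,4) (4,3,5,4) — 9.
Summing: 9 + 9 + 11 + 10 + 9 = 48.

48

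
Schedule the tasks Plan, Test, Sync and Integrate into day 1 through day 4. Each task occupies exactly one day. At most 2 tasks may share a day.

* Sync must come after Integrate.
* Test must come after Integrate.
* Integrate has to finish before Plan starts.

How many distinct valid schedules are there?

30

Splitting on Plan: it can be day 2 (8), day 3 (11), day 4 (11). Listing each branch's schedules as (Test, Sync, Integrate) by day number:
Plan=day 2: (2,3,1) (2,4,1) (3,2,1) (3,3,1) (3,4,1) (4,2,1) (4,3,1) (4,4,1) — 8.
Plan=day 3: (2,2,1) (2,3,1) (2,4,1) (3,2,1) (3,4,1) (3,4,2) (4,2,1) (4,3,1) (4,3,2) (4,4,1) (4,4,2) — 11.
Plan=day 4: (2,2,1) (2,3,1) (2,4,1) (3,2,1) (3,3,1) (3,3,2) (3,4,1) (3,4,2) (4,2,1) (4,3,1) (4,3,2) — 11.
Summing: 8 + 11 + 11 = 30.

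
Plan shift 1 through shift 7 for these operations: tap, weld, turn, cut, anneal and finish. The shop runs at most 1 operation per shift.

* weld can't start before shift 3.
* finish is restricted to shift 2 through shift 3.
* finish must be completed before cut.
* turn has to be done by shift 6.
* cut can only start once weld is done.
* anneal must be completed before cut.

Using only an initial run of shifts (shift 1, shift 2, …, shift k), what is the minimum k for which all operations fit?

6

The precedence chain requires at least 2 distinct shifts.
With at most 1 per shift and 6 operations, at least 6 shifts are needed.
Propagating the time windows through the other constraints, cut can't land before shift 4, so the schedule must run through at least shift 4.
6 works (last occupied shift: shift 6): for example anneal=shift 1; weld=shift 3; turn=shift 6; finish=shift 2; tap=shift 5; cut=shift 4.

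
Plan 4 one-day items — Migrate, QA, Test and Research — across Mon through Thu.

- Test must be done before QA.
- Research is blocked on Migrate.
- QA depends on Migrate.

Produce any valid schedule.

Research=Tue; Test=Mon; Migrate=Mon; QA=Tue

Checking: Migrate(Mon) before Research(Tue); Test(Mon) before QA(Tue); Migrate(Mon) before QA(Tue).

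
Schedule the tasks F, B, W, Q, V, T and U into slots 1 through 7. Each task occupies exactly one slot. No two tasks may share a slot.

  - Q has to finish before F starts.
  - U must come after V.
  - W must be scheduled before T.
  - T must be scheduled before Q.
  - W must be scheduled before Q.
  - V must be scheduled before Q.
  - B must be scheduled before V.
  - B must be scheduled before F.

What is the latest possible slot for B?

3

Downstream work caps B at 4.
B at 3 is achievable: V in 4, Q in 5, B in 3, T in 2, W in 1, U in 7, F in 6.
Nothing later works — the capacity limit rule out every slot after 3.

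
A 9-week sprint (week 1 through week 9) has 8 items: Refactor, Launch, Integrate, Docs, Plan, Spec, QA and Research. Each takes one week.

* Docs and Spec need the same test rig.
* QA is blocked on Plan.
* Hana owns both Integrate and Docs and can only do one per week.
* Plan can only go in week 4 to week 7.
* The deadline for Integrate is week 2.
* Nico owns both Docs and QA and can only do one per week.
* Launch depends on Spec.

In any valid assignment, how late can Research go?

Research at week 9 is achievable: Docs -> week 2; QA -> week 5; Plan -> week 4; Research -> week 9; Spec -> week 1; Launch -> week 2; Refactor -> week 1; Integrate -> week 1.

week 9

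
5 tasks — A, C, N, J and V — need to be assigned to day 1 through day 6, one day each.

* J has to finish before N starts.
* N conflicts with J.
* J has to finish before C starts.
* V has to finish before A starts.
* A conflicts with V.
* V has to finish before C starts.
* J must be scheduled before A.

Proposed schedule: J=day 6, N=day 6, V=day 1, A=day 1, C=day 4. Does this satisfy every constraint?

J has to finish before N starts — violated.
J must be scheduled before A — violated.
N conflicts with J — violated.
J has to finish before C starts — violated.
V has to finish before C starts — holds.
V has to finish before A starts — violated.
A conflicts with V — violated.

No — it violates: J must be scheduled before A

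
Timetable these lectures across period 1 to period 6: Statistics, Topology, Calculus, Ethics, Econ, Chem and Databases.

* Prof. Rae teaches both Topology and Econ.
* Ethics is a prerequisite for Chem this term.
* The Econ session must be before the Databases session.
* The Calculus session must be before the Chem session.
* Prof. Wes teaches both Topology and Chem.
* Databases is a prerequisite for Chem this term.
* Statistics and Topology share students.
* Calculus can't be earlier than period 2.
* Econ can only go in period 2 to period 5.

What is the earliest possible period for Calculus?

period 2

Calculus is available from period 2; downstream work caps Calculus at period 5.
Calculus at period 2 is achievable: Databases in period 3, Calculus in period 2, Econ in period 2, Statistics in period 1, Topology in period 3, Chem in period 4, Ethics in period 1.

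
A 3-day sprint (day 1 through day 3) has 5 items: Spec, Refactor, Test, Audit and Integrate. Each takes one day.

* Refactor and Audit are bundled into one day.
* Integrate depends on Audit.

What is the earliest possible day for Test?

Test at day 1 is achievable: Integrate -> day 2, Test -> day 1, Spec -> day 1, Audit -> day 1, Refactor -> day 1.

day 1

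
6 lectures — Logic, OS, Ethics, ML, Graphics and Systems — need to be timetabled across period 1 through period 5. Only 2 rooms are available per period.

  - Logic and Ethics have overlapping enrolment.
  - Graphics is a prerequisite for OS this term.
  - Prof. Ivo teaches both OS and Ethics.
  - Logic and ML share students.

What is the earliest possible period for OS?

Precedence pushes OS to at least period 2.
OS at period 2 is achievable: Ethics=period 3; Graphics=period 1; Systems=period 3; Logic=period 1; ML=period 2; OS=period 2.

period 2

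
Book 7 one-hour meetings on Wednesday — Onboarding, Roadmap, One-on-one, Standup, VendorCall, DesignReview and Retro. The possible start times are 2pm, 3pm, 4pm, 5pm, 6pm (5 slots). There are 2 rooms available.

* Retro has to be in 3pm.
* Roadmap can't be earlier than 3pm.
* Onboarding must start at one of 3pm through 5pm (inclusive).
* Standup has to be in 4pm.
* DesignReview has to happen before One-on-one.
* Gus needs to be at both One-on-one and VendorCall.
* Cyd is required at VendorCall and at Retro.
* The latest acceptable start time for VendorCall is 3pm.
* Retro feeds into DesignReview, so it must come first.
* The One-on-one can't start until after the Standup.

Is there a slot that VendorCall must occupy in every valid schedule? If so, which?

2pm

VendorCall's window is 2pm–3pm.
Retro is fixed at 3pm, and VendorCall can't share a slot with Retro.
So VendorCall must be 2pm.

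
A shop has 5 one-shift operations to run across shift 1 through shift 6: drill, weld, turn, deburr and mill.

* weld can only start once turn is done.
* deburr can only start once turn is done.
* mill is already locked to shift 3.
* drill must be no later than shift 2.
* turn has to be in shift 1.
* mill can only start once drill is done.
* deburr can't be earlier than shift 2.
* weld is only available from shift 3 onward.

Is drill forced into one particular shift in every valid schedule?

drill can be shift 1 (e.g. turn in shift 1, mill in shift 3, drill in shift 1, weld in shift 3, deburr in shift 2) or shift 2 (e.g. deburr in shift 2; turn in shift 1; mill in shift 3; weld in shift 3; drill in shift 2).

No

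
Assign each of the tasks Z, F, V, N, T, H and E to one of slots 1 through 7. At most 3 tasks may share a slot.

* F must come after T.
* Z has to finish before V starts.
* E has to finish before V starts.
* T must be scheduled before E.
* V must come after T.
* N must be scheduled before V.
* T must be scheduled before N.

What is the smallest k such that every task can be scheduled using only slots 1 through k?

3 slots

The precedence chain requires at least 3 distinct slots.
With at most 3 per slot and 7 tasks, at least 3 slots are needed.
3 works (last occupied slot: 3): for example H=1; Z=1; N=2; F=2; E=2; V=3; T=1.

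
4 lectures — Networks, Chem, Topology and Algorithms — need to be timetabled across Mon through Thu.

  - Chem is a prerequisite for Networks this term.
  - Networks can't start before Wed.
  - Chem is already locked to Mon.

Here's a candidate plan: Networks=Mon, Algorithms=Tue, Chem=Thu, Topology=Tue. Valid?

Invalid. Chem is a prerequisite for Networks this term.

Chem is a prerequisite for Networks this term — violated.
Chem is already locked to Mon — violated.
Networks can't start before Wed — violated.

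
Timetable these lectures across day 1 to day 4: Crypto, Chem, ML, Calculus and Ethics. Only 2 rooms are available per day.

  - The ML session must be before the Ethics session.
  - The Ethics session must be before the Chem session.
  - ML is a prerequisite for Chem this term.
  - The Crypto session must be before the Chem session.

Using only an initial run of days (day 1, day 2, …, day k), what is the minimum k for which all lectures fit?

The precedence chain requires at least 3 distinct days.
With at most 2 per day and 5 lectures, at least 3 days are needed.
3 works (last occupied day: day 3): for example Crypto -> day 1, Calculus -> day 2, Chem -> day 3, ML -> day 1, Ethics -> day 2.

3 days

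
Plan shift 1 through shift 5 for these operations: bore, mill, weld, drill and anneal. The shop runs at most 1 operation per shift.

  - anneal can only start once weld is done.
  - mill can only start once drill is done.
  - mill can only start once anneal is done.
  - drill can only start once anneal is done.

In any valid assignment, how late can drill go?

Precedence pushes drill to at least shift 3; downstream work caps drill at shift 4.
drill at shift 4 is achievable: weld in shift 1; drill in shift 4; bore in shift 3; mill in shift 5; anneal in shift 2.

shift 4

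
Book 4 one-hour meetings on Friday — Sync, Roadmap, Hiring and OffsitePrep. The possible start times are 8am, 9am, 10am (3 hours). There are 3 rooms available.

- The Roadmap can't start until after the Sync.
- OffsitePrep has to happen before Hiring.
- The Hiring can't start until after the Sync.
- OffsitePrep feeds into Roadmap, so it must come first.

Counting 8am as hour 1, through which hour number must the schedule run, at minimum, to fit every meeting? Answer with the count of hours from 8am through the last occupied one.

2

The precedence chain requires at least 2 distinct hours.
With at most 3 per hour and 4 meetings, at least 2 hours are needed.
2 works (last occupied hour: 9am): for example Sync -> 8am; OffsitePrep -> 8am; Hiring -> 9am; Roadmap -> 9am.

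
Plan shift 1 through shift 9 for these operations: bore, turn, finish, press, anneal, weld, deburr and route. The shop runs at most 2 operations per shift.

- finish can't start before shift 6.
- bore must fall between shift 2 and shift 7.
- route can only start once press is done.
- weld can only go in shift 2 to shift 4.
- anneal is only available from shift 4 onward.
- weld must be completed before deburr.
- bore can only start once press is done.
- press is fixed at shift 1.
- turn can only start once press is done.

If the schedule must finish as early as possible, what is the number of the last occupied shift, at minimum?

shift 6

The precedence chain requires at least 2 distinct shifts.
With at most 2 per shift and 8 operations, at least 4 shifts are needed.
finish can't be placed before shift 6, so the schedule must run through at least shift 6.
6 works (last occupied shift: shift 6): for example route in shift 4, turn in shift 3, bore in shift 2, press in shift 1, finish in shift 6, deburr in shift 3, anneal in shift 4, weld in shift 2.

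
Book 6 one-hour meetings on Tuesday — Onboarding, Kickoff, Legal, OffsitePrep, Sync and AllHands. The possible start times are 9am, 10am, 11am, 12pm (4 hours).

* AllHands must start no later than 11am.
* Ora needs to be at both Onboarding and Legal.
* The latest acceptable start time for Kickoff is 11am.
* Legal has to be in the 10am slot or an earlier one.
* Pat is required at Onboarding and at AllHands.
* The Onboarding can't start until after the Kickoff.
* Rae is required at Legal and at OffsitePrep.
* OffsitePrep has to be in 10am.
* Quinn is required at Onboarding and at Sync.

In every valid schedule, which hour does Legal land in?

Legal's window is 9am–10am.
OffsitePrep is fixed at 10am, and Legal can't share a hour with OffsitePrep.
So Legal must be 9am.

9am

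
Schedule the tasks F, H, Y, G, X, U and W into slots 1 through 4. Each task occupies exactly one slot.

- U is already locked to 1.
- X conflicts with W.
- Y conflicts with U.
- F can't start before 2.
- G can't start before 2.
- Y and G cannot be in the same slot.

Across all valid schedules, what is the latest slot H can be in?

H at 4 is achievable: X -> 1; H -> 4; W -> 2; Y -> 3; G -> 2; U -> 1; F -> 2.

4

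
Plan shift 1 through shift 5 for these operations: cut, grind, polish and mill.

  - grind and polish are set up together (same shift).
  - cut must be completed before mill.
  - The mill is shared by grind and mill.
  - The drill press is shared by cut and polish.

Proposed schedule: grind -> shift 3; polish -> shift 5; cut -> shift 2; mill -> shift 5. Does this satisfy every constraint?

cut must be completed before mill — holds.
The mill is shared by grind and mill — holds.
grind and polish are set up together (same shift) — violated.
The drill press is shared by cut and polish — holds.

Invalid. grind and polish are set up together (same shift).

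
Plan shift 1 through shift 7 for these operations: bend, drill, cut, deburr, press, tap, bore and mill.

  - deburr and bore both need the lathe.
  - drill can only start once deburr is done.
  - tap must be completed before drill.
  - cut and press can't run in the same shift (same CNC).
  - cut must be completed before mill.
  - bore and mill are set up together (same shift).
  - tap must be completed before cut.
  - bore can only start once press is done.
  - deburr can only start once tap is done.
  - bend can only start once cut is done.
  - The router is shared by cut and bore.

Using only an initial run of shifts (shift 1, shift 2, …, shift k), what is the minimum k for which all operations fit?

The precedence chain requires at least 3 distinct shifts.
3 works (last occupied shift: shift 3): for example mill=shift 3; tap=shift 1; press=shift 1; drill=shift 3; deburr=shift 2; bend=shift 3; bore=shift 3; cut=shift 2.

3 shifts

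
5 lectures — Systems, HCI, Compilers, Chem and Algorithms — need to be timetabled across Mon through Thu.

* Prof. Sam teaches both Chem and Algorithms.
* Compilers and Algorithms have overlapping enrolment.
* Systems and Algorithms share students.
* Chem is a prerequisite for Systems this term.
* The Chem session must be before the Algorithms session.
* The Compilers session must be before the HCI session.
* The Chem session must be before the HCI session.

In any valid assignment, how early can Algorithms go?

Precedence pushes Algorithms to at least Tue.
Algorithms at Tue is achievable: Systems -> Wed; Compilers -> Mon; Algorithms -> Tue; HCI -> Tue; Chem -> Mon.

Tue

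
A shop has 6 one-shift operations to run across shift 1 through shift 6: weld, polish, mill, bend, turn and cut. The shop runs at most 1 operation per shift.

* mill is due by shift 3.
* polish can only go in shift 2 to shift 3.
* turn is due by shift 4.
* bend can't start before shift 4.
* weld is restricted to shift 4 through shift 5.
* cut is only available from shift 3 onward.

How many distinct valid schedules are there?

17

Splitting on weld: it can be shift 4 (8), shift 5 (9). Listing each branch's schedules as (polish, mill, bend, turn, cut) by shift number:
weld=shift 4: (2,1,5,3,6) (2,1,6,3,5) (2,3,5,1,6) (2,3,6,1,5) (3,1,5,2,6) (3,1,6,2,5) (3,2,5,1,6) (3,2,6,1,5) — 8.
weld=shift 5: (2,1,4,3,6) (2,1,6,3,4) (2,1,6,4,3) (2,3,4,1,6) (2,3,6,1,4) (3,1,4,2,6) (3,1,6,2,4) (3,2,4,1,6) (3,2,6,1,4) — 9.
Summing: 8 + 9 = 17.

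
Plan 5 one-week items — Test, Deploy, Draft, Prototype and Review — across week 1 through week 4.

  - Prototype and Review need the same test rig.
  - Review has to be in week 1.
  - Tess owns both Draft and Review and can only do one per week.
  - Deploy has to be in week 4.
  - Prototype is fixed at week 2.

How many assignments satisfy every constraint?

12

Splitting on Test: it can be week 1 (3), week 2 (3), week 3 (3), week 4 (3). Listing each branch's schedules as (Deploy, Draft, Prototype, Review) by week number:
Test=week 1: (4,2,2,1) (4,3,2,1) (4,4,2,1) — 3.
Test=week 2: (4,2,2,1) (4,3,2,1) (4,4,2,1) — 3.
Test=week 3: (4,2,2,1) (4,3,2,1) (4,4,2,1) — 3.
Test=week 4: (4,2,2,1) (4,3,2,1) (4,4,2,1) — 3.
Summing: 3 + 3 + 3 + 3 = 12.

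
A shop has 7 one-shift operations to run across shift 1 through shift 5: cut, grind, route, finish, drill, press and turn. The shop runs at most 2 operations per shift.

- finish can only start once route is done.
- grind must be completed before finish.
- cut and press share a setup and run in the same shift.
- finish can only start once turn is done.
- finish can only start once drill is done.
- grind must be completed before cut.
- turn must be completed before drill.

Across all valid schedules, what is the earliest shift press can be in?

shift 2

Press must be in the same shift as cut, which can't be before shift 2, so press is at least shift 2.
press at shift 2 is achievable: cut in shift 2; press in shift 2; grind in shift 1; route in shift 3; drill in shift 3; finish in shift 4; turn in shift 1.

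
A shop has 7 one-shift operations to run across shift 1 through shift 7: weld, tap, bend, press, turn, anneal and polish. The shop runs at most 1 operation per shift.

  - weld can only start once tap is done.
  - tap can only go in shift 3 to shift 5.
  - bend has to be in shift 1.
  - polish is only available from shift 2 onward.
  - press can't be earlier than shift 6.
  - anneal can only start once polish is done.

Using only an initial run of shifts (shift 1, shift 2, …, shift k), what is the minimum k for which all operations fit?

The precedence chain requires at least 2 distinct shifts.
With at most 1 per shift and 7 operations, at least 7 shifts are needed.
press can't be placed before shift 6, so the schedule must run through at least shift 6.
7 works (last occupied shift: shift 7): for example press -> shift 6; turn -> shift 7; tap -> shift 3; anneal -> shift 5; bend -> shift 1; weld -> shift 4; polish -> shift 2.

7 shifts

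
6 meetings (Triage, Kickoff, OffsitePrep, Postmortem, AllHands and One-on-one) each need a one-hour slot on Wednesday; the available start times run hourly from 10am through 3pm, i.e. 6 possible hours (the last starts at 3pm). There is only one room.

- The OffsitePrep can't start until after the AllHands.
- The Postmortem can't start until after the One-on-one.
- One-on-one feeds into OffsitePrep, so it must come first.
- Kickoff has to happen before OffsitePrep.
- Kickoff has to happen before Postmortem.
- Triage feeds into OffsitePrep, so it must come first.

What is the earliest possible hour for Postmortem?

12pm

Precedence pushes Postmortem to at least 11am.
Postmortem at 12pm is achievable: Postmortem=12pm; One-on-one=11am; AllHands=2pm; Kickoff=10am; Triage=1pm; OffsitePrep=3pm.
Nothing earlier works — the capacity limit rule out every hour before 12pm.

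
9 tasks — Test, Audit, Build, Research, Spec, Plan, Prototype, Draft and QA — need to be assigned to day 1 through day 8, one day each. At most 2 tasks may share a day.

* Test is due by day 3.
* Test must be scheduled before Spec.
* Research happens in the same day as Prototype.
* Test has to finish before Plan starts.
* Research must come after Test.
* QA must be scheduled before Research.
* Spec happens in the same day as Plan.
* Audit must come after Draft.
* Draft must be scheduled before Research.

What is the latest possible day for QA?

Downstream work caps QA at day 7.
QA at day 7 is achievable: Spec in day 3; Plan in day 3; Draft in day 1; Audit in day 2; Prototype in day 8; Research in day 8; QA in day 7; Build in day 2; Test in day 1.

day 7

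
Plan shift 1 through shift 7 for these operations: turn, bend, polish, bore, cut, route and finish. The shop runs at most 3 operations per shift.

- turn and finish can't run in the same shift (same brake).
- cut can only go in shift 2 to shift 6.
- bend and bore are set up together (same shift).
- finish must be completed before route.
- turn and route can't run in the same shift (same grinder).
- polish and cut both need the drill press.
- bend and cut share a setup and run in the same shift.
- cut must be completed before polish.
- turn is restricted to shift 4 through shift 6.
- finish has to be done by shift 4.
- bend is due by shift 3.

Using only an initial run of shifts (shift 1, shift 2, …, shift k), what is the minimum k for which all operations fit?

The precedence chain requires at least 2 distinct shifts.
With at most 3 per shift and 7 operations, at least 3 shifts are needed.
turn can't be placed before shift 4, so the schedule must run through at least shift 4.
4 works (last occupied shift: shift 4): for example finish in shift 1, route in shift 3, bend in shift 2, cut in shift 2, bore in shift 2, polish in shift 3, turn in shift 4.

4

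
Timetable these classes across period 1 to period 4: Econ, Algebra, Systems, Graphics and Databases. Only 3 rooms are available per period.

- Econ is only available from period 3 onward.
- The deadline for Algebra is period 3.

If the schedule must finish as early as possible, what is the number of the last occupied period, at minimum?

3

With at most 3 per period and 5 classes, at least 2 periods are needed.
Econ can't be placed before period 3, so the schedule must run through at least period 3.
3 works (last occupied period: period 3): for example Systems in period 1; Databases in period 2; Graphics in period 1; Algebra in period 1; Econ in period 3.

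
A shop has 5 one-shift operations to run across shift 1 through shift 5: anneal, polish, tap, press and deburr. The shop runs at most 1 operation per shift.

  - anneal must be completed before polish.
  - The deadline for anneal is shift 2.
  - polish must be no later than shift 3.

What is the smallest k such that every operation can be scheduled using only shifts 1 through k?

5

The precedence chain requires at least 2 distinct shifts.
With at most 1 per shift and 5 operations, at least 5 shifts are needed.
5 works (last occupied shift: shift 5): for example tap=shift 3, polish=shift 2, deburr=shift 5, press=shift 4, anneal=shift 1.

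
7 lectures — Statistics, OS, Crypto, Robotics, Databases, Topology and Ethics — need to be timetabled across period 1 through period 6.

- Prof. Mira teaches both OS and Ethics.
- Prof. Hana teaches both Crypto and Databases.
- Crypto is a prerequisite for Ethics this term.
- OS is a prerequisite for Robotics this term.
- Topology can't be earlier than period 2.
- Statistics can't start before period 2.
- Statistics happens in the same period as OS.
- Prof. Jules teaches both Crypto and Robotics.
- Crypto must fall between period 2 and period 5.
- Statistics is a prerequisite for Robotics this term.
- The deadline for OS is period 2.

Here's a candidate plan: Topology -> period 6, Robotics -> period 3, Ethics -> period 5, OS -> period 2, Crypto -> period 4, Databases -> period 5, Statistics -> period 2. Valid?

Valid

Prof. Mira teaches both OS and Ethics — holds.
Statistics is a prerequisite for Robotics this term — holds.
Statistics can't start before period 2 — holds.
Prof. Hana teaches both Crypto and Databases — holds.
Crypto is a prerequisite for Ethics this term — holds.
OS is a prerequisite for Robotics this term — holds.
Crypto must fall between period 2 and period 5 — holds.
Topology can't be earlier than period 2 — holds.
The deadline for OS is period 2 — holds.
Statistics happens in the same period as OS — holds.
Prof. Jules teaches both Crypto and Robotics — holds.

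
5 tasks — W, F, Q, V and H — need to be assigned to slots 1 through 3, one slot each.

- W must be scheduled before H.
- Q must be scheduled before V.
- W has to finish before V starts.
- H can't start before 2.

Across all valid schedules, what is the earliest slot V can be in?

2

Precedence pushes V to at least 2.
V at 2 is achievable: F in 1, H in 2, W in 1, Q in 1, V in 2.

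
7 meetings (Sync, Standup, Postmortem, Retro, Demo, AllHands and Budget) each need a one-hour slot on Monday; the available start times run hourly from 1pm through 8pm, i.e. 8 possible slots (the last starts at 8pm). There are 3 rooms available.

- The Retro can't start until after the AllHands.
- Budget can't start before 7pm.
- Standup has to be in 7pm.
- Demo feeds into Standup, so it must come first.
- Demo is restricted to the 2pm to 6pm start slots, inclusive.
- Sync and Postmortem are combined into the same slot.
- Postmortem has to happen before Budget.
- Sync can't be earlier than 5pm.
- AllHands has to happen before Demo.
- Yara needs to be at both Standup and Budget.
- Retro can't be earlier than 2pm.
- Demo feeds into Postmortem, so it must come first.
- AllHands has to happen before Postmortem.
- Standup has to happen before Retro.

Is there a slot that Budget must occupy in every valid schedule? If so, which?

Budget's window is 7pm–8pm.
Standup is fixed at 7pm, and Budget can't share a slot with Standup.
So Budget must be 8pm.

8pm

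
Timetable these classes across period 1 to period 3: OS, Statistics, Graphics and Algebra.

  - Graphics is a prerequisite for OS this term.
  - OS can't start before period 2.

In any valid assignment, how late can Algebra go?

Algebra at period 3 is achievable: Algebra -> period 3; Statistics -> period 1; OS -> period 2; Graphics -> period 1.

period 3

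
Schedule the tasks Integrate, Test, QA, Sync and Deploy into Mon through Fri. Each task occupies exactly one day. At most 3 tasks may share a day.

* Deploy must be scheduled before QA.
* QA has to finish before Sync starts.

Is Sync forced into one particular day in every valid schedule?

No

Sync can be Wed (e.g. Integrate in Mon, QA in Tue, Sync in Wed, Test in Mon, Deploy in Mon) or Thu (e.g. Integrate -> Mon; Deploy -> Mon; QA -> Tue; Test -> Mon; Sync -> Thu).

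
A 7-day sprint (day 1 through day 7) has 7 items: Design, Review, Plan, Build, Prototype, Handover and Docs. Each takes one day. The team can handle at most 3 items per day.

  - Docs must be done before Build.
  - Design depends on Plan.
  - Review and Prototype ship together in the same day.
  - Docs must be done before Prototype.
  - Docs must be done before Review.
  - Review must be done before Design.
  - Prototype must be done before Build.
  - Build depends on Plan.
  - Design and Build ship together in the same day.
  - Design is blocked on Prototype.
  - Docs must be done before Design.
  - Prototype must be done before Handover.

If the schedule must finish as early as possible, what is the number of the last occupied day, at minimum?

The precedence chain requires at least 3 distinct days.
With at most 3 per day and 7 tasks, at least 3 days are needed.
3 works (last occupied day: day 3): for example Build=day 3, Prototype=day 2, Plan=day 1, Docs=day 1, Handover=day 3, Design=day 3, Review=day 2.

day 3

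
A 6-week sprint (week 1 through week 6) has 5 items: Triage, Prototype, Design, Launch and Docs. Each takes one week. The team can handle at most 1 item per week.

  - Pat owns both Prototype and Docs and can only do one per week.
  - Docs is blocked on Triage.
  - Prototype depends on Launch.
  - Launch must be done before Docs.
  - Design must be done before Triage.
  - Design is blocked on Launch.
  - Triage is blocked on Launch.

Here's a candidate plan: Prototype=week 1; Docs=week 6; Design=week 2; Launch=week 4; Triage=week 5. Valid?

Pat owns both Prototype and Docs and can only do one per week — holds.
Docs is blocked on Triage — holds.
Prototype depends on Launch — violated.
Triage is blocked on Launch — holds.
The team can handle at most 1 item per week — holds.
Launch must be done before Docs — holds.
Design must be done before Triage — holds.
Design is blocked on Launch — violated.

No. Prototype depends on Launch is not satisfied.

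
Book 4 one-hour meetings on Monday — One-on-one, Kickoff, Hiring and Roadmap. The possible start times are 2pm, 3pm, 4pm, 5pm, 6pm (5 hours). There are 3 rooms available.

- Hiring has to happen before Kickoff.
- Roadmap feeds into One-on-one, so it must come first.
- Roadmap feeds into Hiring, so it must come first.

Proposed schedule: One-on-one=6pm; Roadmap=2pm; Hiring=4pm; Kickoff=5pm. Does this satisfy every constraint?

Hiring has to happen before Kickoff — holds.
Roadmap feeds into One-on-one, so it must come first — holds.
Roadmap feeds into Hiring, so it must come first — holds.
There are 3 rooms available — holds.

Valid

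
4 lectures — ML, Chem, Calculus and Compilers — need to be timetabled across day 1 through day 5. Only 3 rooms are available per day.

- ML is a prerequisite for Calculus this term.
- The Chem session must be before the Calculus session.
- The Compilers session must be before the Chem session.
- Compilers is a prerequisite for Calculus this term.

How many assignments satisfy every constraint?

35

Splitting on ML: it can be day 1 (10), day 2 (10), day 3 (9), day 4 (6). Listing each branch's schedules as (Chem, Calculus, Compilers) by day number:
ML=day 1: (2,3,1) (2,4,1) (2,5,1) (3,4,1) (3,4,2) (3,5,1) (3,5,2) (4,5,1) (4,5,2) (4,5,3) — 10.
ML=day 2: (2,3,1) (2,4,1) (2,5,1) (3,4,1) (3,4,2) (3,5,1) (3,5,2) (4,5,1) (4,5,2) (4,5,3) — 10.
ML=day 3: (2,4,1) (2,5,1) (3,4,1) (3,4,2) (3,5,1) (3,5,2) (4,5,1) (4,5,2) (4,5,3) — 9.
ML=day 4: (2,5,1) (3,5,1) (3,5,2) (4,5,1) (4,5,2) (4,5,3) — 6.
Summing: 10 + 10 + 9 + 6 = 35.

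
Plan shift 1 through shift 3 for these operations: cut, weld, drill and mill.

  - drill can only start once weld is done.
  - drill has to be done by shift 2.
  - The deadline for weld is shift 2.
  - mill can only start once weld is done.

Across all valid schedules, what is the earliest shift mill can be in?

Precedence pushes mill to at least shift 2.
mill at shift 2 is achievable: mill -> shift 2, cut -> shift 1, weld -> shift 1, drill -> shift 2.

shift 2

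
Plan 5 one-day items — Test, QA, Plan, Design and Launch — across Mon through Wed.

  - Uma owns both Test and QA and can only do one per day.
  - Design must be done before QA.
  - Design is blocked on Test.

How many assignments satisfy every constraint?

9

Splitting on Plan: it can be Mon (3), Tue (3), Wed (3). Listing each branch's schedules as (Test, QA, Design, Launch):
Plan=Mon: (Mon,Wed,Tue,Mon) (Mon,Wed,Tue,Tue) (Mon,Wed,Tue,Wed) — 3.
Plan=Tue: (Mon,Wed,Tue,Mon) (Mon,Wed,Tue,Tue) (Mon,Wed,Tue,Wed) — 3.
Plan=Wed: (Mon,Wed,Tue,Mon) (Mon,Wed,Tue,Tue) (Mon,Wed,Tue,Wed) — 3.
Summing: 3 + 3 + 3 = 9.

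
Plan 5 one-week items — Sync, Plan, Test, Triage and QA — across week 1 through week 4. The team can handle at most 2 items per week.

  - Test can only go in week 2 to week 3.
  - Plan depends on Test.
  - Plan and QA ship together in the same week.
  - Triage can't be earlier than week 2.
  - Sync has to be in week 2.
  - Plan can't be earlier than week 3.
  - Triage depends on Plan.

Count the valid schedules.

Enumerating: QA in week 3; Plan in week 3; Triage in week 4; Sync in week 2; Test in week 2.

1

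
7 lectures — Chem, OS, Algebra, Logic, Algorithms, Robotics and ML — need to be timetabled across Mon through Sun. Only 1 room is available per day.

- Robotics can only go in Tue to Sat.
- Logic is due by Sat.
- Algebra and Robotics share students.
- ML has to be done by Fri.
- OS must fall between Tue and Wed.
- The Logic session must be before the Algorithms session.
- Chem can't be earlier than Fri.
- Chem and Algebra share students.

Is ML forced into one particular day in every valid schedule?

ML can be Mon (e.g. Algebra -> Sun, Chem -> Fri, OS -> Tue, Robotics -> Wed, Algorithms -> Sat, ML -> Mon, Logic -> Thu) or Tue (e.g. ML=Tue, Algorithms=Sat, Robotics=Thu, Chem=Fri, OS=Wed, Logic=Mon, Algebra=Sun).

No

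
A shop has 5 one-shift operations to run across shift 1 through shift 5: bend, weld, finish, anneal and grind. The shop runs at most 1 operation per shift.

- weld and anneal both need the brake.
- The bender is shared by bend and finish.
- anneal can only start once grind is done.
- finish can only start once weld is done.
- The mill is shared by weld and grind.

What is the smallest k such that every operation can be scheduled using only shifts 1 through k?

The precedence chain requires at least 2 distinct shifts.
With at most 1 per shift and 5 operations, at least 5 shifts are needed.
5 works (last occupied shift: shift 5): for example finish -> shift 2, weld -> shift 1, grind -> shift 3, bend -> shift 5, anneal -> shift 4.

5 shifts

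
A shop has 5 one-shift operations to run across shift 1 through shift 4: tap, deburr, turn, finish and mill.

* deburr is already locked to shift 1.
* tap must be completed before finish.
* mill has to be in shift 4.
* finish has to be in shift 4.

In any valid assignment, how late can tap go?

Downstream work caps tap at shift 3.
tap at shift 3 is achievable: deburr -> shift 1, tap -> shift 3, turn -> shift 1, mill -> shift 4, finish -> shift 4.

shift 3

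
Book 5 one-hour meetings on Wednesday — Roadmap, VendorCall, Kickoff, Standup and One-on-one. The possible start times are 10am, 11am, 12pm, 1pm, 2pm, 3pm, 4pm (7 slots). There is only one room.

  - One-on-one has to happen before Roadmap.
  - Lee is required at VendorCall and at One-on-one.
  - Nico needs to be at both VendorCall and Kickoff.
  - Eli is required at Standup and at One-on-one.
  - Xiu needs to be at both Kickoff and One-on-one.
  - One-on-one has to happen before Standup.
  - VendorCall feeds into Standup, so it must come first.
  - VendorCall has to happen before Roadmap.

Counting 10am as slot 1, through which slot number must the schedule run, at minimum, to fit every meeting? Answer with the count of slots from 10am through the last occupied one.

The precedence chain requires at least 2 distinct slots.
With at most 1 per slot and 5 meetings, at least 5 slots are needed.
5 works (last occupied slot: 2pm): for example Kickoff=2pm; Roadmap=12pm; VendorCall=10am; Standup=1pm; One-on-one=11am.

5 slots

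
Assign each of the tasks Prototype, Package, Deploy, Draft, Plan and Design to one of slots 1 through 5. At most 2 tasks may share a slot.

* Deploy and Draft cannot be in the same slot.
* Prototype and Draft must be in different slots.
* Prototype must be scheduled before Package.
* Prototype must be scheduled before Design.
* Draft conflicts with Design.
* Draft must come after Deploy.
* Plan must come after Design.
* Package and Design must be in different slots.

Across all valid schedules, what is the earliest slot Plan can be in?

3

Precedence pushes Plan to at least 3.
Plan at 3 is achievable: Prototype -> 1, Package -> 3, Plan -> 3, Deploy -> 1, Design -> 2, Draft -> 4.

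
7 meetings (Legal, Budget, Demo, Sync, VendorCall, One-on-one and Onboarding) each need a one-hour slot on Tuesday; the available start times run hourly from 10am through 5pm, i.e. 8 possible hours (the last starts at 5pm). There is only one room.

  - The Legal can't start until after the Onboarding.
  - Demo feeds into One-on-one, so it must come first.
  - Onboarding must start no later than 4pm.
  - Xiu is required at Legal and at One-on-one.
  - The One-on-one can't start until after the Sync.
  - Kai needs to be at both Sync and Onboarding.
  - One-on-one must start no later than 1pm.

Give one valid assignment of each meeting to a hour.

Legal=2pm, One-on-one=12pm, Sync=11am, Demo=10am, Budget=3pm, Onboarding=1pm, VendorCall=4pm

Checking: Sync(11am) before One-on-one(12pm); Onboarding(1pm) before Legal(2pm); Demo(10am) before One-on-one(12pm); Legal(2pm) != One-on-one(12pm); Sync(11am) != Onboarding(1pm); One-on-one=12pm in [10am,1pm]; Onboarding=1pm in [10am,4pm]; max 1 per hour (cap 1).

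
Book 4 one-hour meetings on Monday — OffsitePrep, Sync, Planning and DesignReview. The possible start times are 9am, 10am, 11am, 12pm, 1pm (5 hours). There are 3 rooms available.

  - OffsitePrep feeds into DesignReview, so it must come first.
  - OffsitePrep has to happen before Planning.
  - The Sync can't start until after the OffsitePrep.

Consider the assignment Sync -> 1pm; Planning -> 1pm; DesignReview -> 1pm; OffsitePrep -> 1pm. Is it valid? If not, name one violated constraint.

There are 3 rooms available — violated.
OffsitePrep has to happen before Planning — violated.
OffsitePrep feeds into DesignReview, so it must come first — violated.
The Sync can't start until after the OffsitePrep — violated.

Invalid. There are 3 rooms available.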